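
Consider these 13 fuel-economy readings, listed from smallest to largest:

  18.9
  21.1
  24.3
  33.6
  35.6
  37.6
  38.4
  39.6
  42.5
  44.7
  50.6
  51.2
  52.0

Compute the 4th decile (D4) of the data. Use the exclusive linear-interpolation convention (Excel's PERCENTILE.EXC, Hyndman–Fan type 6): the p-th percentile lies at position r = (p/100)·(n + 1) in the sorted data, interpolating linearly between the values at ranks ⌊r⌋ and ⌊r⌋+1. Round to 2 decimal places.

36.80

n = 13.
r = (40/100)·(13 + 1) = 5.6.
Rank 5 is 35.6 and rank 6 is 37.6.
Interpolate: 35.6 + 0.6·(37.6 − 35.6) = 35.6 + 0.6·2 = 36.8.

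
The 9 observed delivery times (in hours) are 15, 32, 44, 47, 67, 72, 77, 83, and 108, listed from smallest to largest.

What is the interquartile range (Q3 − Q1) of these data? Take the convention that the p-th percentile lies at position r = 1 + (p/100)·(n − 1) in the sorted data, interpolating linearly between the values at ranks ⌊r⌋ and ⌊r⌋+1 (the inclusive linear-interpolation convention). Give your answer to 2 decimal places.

n = 9.
P25: r = 3 (integer) → 44.
P75: r = 7 (integer) → 77.
Difference: 77 − 44 = 33.

33.00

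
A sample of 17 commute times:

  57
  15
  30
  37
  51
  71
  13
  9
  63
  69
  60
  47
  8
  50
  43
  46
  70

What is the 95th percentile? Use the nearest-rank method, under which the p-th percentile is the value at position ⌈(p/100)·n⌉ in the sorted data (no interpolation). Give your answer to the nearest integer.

Sorted: 8, 9, 13, 15, 30, 37, 43, 46, 47, 50, 51, 57, 60, 63, 69, 70, 71.
n = 17.
Position = ⌈95/100 · 17⌉ = ⌈16.15⌉ = 17.
The value at rank 17 is 71.

71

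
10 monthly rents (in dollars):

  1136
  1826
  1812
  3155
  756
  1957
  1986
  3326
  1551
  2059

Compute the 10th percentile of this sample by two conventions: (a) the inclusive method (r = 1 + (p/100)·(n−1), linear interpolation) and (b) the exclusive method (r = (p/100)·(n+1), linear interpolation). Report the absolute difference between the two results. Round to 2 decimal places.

Sorted: 756, 1136, 1551, 1812, 1826, 1957, 1986, 2059, 3155, 3326.
n = 10.
(a) r = 1.9; between ranks 1 (756) and 2 (1136): 1098.
(b) r = 1.1; between ranks 1 (756) and 2 (1136): 794.
|1098 − 794| = 304.

304.00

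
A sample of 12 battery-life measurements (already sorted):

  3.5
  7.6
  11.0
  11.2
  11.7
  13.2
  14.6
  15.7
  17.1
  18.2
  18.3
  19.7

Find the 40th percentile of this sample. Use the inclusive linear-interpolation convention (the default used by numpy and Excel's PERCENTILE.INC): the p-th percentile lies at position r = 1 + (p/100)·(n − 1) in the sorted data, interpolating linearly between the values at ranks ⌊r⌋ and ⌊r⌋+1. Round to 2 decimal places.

12.30

n = 12.
r = 1 + (40/100)·(12 − 1) = 1 + 4.4 = 5.4.
Rank 5 is 11.7 and rank 6 is 13.2.
Interpolate: 11.7 + 0.4·(13.2 − 11.7) = 11.7 + 0.4·1.5 = 12.3.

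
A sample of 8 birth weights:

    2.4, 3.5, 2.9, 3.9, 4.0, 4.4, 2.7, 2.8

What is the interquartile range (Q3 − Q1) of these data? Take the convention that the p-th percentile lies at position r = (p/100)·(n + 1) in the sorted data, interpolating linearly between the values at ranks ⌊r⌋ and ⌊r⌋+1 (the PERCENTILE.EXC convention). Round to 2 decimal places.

1.25

Sorted: 2.4, 2.7, 2.8, 2.9, 3.5, 3.9, 4.0, 4.4.
n = 8.
P25: r = 2.25; ranks 2–3 are 2.7, 2.8; interpolating gives 2.725.
P75: r = 6.75; ranks 6–7 are 3.9, 4.0; interpolating gives 3.975.
Difference: 3.975 − 2.725 = 1.25.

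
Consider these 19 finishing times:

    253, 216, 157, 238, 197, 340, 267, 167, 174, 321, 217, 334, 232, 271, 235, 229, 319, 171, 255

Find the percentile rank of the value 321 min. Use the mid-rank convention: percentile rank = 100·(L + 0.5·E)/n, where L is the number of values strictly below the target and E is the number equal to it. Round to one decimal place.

86.8

Sorted: 157, 167, 171, 174, 197, 216, 217, 229, 232, 235, 238, 253, 255, 267, 271, 319, 321, 334, 340.
Count below 321: L = 16; count equal: E = 1; n = 19.
Percentile rank = 100·(16 + 0.5·1)/19 = 100·16.5/19 = 86.84.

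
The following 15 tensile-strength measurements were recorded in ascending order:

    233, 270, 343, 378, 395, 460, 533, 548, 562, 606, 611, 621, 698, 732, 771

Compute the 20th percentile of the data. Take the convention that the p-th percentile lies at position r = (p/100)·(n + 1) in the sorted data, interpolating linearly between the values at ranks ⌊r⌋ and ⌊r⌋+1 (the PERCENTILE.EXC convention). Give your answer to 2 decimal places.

n = 15.
r = (20/100)·(15 + 1) = 3.2.
Rank 3 is 343 and rank 4 is 378.
Interpolate: 343 + 0.2·(378 − 343) = 343 + 0.2·35 = 350.

350.00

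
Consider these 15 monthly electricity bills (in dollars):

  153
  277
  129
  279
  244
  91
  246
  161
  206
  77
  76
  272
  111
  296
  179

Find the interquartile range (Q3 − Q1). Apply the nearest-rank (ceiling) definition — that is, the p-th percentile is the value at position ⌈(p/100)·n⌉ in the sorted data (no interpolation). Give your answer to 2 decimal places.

Sorted: 76, 77, 91, 111, 129, 153, 161, 179, 206, 244, 246, 272, 277, 279, 296.
n = 15.
P25: rank ⌈25/100·15⌉ = 4 → 111.
P75: rank ⌈75/100·15⌉ = 12 → 272.
Difference: 272 − 111 = 161.

161.00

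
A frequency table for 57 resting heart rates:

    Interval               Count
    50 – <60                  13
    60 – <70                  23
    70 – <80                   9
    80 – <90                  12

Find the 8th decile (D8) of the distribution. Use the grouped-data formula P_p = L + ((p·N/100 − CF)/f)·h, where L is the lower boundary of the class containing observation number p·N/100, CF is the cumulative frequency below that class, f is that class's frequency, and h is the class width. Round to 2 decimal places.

80.50

N = 57; target position k = 80/100 · 57 = 45.6.
Cumulative frequencies: 13, 36, 45, 57.
Observation 45.6 falls in the class 80 – <90.
L = 80, CF = 45, f = 12, h = 10.
P80 = 80 + ((45.6 − 45)/12)·10 = 80 + 0.5 = 80.5.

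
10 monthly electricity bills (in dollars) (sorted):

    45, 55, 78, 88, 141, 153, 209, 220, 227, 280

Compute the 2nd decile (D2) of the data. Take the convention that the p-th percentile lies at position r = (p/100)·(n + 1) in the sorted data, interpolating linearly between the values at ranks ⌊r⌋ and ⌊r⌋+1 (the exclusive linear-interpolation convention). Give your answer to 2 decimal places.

n = 10.
r = (20/100)·(10 + 1) = 2.2.
Rank 2 is 55 and rank 3 is 78.
Interpolate: 55 + 0.2·(78 − 55) = 55 + 0.2·23 = 59.6.

59.60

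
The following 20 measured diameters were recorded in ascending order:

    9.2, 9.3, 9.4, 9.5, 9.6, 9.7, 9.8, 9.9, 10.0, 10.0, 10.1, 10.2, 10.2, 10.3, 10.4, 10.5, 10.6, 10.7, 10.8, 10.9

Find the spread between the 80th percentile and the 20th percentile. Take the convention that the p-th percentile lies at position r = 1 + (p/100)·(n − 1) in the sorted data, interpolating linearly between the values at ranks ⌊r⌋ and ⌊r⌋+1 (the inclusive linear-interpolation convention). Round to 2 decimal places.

n = 20.
P20: r = 4.8; ranks 4–5 are 9.5, 9.6; interpolating gives 9.58.
P80: r = 16.2; ranks 16–17 are 10.5, 10.6; interpolating gives 10.52.
Difference: 10.52 − 9.58 = 0.94.

0.94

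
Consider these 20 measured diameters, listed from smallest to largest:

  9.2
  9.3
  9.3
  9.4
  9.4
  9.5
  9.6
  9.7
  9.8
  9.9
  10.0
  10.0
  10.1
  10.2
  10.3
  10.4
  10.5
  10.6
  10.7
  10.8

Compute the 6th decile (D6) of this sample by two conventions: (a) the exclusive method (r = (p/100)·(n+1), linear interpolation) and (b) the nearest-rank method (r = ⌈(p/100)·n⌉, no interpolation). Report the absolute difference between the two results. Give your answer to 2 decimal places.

0.06

n = 20.
(a) r = 12.6; between ranks 12 (10.0) and 13 (10.1): 10.06.
(b) the nearest-rank method: rank 12 → 10.
|10.06 − 10| = 0.06.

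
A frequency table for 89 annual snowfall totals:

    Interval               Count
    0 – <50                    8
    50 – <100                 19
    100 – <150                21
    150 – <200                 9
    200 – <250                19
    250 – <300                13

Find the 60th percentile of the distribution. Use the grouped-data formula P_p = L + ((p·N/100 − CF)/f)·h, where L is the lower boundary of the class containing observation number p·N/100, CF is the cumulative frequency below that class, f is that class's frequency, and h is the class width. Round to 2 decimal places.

180.00

N = 89; target position k = 60/100 · 89 = 53.4.
Cumulative frequencies: 8, 27, 48, 57, 76, 89.
Observation 53.4 falls in the class 150 – <200.
L = 150, CF = 48, f = 9, h = 50.
P60 = 150 + ((53.4 − 48)/9)·50 = 150 + 30 = 180.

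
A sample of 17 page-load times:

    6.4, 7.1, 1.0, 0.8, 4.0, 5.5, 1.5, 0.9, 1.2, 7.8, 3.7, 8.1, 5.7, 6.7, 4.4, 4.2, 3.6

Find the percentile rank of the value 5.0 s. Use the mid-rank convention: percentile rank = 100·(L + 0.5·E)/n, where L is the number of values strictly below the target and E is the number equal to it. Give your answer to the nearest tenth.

Sorted: 0.8, 0.9, 1.0, 1.2, 1.5, 3.6, 3.7, 4.0, 4.2, 4.4, 5.5, 5.7, 6.4, 6.7, 7.1, 7.8, 8.1.
Count below 5.0: L = 10; count equal: E = 0; n = 17.
Percentile rank = 100·(10 + 0.5·0)/17 = 100·10/17 = 58.82.

58.8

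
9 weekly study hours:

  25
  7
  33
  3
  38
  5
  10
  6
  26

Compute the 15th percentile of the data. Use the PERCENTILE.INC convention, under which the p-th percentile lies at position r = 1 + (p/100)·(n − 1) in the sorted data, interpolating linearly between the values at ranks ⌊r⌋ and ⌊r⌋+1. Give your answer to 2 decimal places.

5.20

Sorted: 3, 5, 6, 7, 10, 25, 26, 33, 38.
n = 9.
r = 1 + (15/100)·(9 − 1) = 1 + 1.2 = 2.2.
Rank 2 is 5 and rank 3 is 6.
Interpolate: 5 + 0.2·(6 − 5) = 5 + 0.2·1 = 5.2.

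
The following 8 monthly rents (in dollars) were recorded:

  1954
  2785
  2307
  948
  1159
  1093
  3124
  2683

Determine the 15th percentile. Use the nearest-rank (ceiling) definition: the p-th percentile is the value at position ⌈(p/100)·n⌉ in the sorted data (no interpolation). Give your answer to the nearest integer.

Sorted: 948, 1093, 1159, 1954, 2307, 2683, 2785, 3124.
n = 8.
Position = ⌈15/100 · 8⌉ = ⌈1.2⌉ = 2.
The value at rank 2 is 1093.

1093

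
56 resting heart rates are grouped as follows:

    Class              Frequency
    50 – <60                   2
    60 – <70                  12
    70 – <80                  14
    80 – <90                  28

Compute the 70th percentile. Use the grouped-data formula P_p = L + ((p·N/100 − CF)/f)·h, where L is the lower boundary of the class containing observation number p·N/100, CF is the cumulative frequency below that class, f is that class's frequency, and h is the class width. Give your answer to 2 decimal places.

84.00

N = 56; target position k = 70/100 · 56 = 39.2.
Cumulative frequencies: 2, 14, 28, 56.
Observation 39.2 falls in the class 80 – <90.
L = 80, CF = 28, f = 28, h = 10.
P70 = 80 + ((39.2 − 28)/28)·10 = 80 + 4 = 84.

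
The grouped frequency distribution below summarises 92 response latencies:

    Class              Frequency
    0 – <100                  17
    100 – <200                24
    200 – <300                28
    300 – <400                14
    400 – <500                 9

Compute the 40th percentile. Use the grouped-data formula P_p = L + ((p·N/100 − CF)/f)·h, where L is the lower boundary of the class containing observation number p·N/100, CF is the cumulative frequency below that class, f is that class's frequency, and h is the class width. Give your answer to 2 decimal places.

182.50

N = 92; target position k = 40/100 · 92 = 36.8.
Cumulative frequencies: 17, 41, 69, 83, 92.
Observation 36.8 falls in the class 100 – <200.
L = 100, CF = 17, f = 24, h = 100.
P40 = 100 + ((36.8 − 17)/24)·100 = 100 + 82.5 = 182.5.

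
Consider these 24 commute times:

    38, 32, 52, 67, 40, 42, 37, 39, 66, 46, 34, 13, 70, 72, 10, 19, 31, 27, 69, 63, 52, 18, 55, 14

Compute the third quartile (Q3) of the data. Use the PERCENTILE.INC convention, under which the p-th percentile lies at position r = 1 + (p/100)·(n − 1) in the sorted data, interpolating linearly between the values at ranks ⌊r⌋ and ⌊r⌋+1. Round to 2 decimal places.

57.00

Sorted: 10, 13, 14, 18, 19, 27, 31, 32, 34, 37, 38, 39, 40, 42, 46, 52, 52, 55, 63, 66, 67, 69, 70, 72.
n = 24.
r = 1 + (75/100)·(24 − 1) = 1 + 17.25 = 18.25.
Rank 18 is 55 and rank 19 is 63.
Interpolate: 55 + 0.25·(63 − 55) = 55 + 0.25·8 = 57.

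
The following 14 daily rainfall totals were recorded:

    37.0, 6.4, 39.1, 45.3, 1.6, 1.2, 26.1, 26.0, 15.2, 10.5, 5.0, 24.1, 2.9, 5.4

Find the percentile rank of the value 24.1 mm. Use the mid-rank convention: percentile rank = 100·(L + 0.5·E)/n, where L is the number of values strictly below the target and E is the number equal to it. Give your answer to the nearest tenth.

Sorted: 1.2, 1.6, 2.9, 5.0, 5.4, 6.4, 10.5, 15.2, 24.1, 26.0, 26.1, 37.0, 39.1, 45.3.
Count below 24.1: L = 8; count equal: E = 1; n = 14.
Percentile rank = 100·(8 + 0.5·1)/14 = 100·8.5/14 = 60.71.

60.7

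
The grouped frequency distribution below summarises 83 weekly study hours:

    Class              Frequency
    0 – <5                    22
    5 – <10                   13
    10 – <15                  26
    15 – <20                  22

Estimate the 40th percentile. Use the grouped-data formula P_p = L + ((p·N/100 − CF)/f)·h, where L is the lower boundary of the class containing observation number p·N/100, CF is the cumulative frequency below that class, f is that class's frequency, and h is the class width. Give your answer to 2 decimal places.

N = 83; target position k = 40/100 · 83 = 33.2.
Cumulative frequencies: 22, 35, 61, 83.
Observation 33.2 falls in the class 5 – <10.
L = 5, CF = 22, f = 13, h = 5.
P40 = 5 + ((33.2 − 22)/13)·5 = 5 + 4.30769 = 9.30769.

9.31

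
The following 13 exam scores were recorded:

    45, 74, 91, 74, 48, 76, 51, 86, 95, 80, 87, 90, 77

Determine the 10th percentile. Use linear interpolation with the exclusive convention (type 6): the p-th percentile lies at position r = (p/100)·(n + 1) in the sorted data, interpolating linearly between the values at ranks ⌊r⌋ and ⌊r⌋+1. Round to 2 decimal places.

46.20

Sorted: 45, 48, 51, 74, 74, 76, 77, 80, 86, 87, 90, 91, 95.
n = 13.
r = (10/100)·(13 + 1) = 1.4.
Rank 1 is 45 and rank 2 is 48.
Interpolate: 45 + 0.4·(48 − 45) = 45 + 0.4·3 = 46.2.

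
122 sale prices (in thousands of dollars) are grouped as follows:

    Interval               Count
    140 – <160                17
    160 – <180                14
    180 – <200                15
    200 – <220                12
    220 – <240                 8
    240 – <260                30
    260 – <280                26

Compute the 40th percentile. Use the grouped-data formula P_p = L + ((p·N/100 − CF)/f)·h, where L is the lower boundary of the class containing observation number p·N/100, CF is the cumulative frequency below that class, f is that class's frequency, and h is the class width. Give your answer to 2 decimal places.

204.67

N = 122; target position k = 40/100 · 122 = 48.8.
Cumulative frequencies: 17, 31, 46, 58, 66, 96, 122.
Observation 48.8 falls in the class 200 – <220.
L = 200, CF = 46, f = 12, h = 20.
P40 = 200 + ((48.8 − 46)/12)·20 = 200 + 4.66667 = 204.667.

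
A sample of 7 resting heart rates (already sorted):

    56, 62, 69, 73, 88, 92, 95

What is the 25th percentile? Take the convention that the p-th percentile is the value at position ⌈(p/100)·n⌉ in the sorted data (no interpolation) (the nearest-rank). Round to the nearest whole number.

n = 7.
Position = ⌈25/100 · 7⌉ = ⌈1.75⌉ = 2.
The value at rank 2 is 62.

62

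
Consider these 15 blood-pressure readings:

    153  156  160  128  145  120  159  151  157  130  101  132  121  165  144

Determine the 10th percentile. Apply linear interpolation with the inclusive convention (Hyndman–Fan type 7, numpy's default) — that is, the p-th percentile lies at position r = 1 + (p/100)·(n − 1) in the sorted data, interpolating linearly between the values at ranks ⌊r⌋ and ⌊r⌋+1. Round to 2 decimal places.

Sorted: 101, 120, 121, 128, 130, 132, 144, 145, 151, 153, 156, 157, 159, 160, 165.
n = 15.
r = 1 + (10/100)·(15 − 1) = 1 + 1.4 = 2.4.
Rank 2 is 120 and rank 3 is 121.
Interpolate: 120 + 0.4·(121 − 120) = 120 + 0.4·1 = 120.4.

120.40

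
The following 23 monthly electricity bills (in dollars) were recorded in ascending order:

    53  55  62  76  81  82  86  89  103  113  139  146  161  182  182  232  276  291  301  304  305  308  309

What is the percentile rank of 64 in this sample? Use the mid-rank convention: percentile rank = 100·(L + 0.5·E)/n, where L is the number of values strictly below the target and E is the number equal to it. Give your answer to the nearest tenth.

Count below 64: L = 3; count equal: E = 0; n = 23.
Percentile rank = 100·(3 + 0.5·0)/23 = 100·3/23 = 13.04.

13.0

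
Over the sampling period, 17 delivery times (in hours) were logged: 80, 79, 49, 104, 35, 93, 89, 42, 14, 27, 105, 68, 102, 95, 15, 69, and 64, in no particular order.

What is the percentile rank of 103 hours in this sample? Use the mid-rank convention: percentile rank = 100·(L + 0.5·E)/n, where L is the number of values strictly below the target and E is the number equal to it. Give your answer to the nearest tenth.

88.2

Sorted: 14, 15, 27, 35, 42, 49, 64, 68, 69, 79, 80, 89, 93, 95, 102, 104, 105.
Count below 103: L = 15; count equal: E = 0; n = 17.
Percentile rank = 100·(15 + 0.5·0)/17 = 100·15/17 = 88.24.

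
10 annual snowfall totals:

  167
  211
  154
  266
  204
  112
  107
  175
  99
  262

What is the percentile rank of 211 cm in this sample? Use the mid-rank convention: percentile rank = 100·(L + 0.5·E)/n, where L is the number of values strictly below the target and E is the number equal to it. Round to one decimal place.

Sorted: 99, 107, 112, 154, 167, 175, 204, 211, 262, 266.
Count below 211: L = 7; count equal: E = 1; n = 10.
Percentile rank = 100·(7 + 0.5·1)/10 = 100·7.5/10 = 75.

75.0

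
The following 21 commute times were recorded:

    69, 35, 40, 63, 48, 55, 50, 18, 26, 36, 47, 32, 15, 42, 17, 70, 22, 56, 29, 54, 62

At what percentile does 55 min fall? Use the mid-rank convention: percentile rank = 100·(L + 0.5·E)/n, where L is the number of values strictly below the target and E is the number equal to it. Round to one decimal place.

Sorted: 15, 17, 18, 22, 26, 29, 32, 35, 36, 40, 42, 47, 48, 50, 54, 55, 56, 62, 63, 69, 70.
Count below 55: L = 15; count equal: E = 1; n = 21.
Percentile rank = 100·(15 + 0.5·1)/21 = 100·15.5/21 = 73.81.

73.8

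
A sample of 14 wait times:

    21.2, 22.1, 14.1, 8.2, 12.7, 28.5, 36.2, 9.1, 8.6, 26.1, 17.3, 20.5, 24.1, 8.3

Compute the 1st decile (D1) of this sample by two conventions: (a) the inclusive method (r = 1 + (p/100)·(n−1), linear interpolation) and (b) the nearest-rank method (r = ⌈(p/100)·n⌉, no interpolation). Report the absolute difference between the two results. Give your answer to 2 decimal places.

Sorted: 8.2, 8.3, 8.6, 9.1, 12.7, 14.1, 17.3, 20.5, 21.2, 22.1, 24.1, 26.1, 28.5, 36.2.
n = 14.
(a) r = 2.3; between ranks 2 (8.3) and 3 (8.6): 8.39.
(b) the nearest-rank method: rank 2 → 8.3.
|8.39 − 8.3| = 0.09.

0.09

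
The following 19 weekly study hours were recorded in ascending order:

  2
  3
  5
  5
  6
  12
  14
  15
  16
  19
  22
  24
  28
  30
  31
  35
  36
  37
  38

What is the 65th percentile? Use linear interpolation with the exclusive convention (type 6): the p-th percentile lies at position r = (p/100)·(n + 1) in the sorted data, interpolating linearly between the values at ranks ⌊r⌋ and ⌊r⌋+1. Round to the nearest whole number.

28

n = 19.
r = (65/100)·(19 + 1) = 13.
r is an integer, so P65 is the value at rank 13: 28.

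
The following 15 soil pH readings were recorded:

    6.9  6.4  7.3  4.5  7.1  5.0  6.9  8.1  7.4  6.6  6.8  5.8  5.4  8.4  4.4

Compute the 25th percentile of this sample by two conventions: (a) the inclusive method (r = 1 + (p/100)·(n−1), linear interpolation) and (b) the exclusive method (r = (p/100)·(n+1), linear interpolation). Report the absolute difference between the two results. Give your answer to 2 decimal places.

Sorted: 4.4, 4.5, 5.0, 5.4, 5.8, 6.4, 6.6, 6.8, 6.9, 6.9, 7.1, 7.3, 7.4, 8.1, 8.4.
n = 15.
(a) r = 4.5; between ranks 4 (5.4) and 5 (5.8): 5.6.
(b) r = 4 → value at rank 4 = 5.4.
|5.6 − 5.4| = 0.2.

0.20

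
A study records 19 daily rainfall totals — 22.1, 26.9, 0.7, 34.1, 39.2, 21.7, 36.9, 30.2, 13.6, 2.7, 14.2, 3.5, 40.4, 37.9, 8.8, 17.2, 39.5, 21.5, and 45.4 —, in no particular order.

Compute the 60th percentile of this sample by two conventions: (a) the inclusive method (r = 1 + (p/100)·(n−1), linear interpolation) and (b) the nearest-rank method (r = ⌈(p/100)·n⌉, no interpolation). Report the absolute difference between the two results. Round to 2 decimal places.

0.66

Sorted: 0.7, 2.7, 3.5, 8.8, 13.6, 14.2, 17.2, 21.5, 21.7, 22.1, 26.9, 30.2, 34.1, 36.9, 37.9, 39.2, 39.5, 40.4, 45.4.
n = 19.
(a) r = 11.8; between ranks 11 (26.9) and 12 (30.2): 29.54.
(b) the nearest-rank method: rank 12 → 30.2.
|29.54 − 30.2| = 0.66.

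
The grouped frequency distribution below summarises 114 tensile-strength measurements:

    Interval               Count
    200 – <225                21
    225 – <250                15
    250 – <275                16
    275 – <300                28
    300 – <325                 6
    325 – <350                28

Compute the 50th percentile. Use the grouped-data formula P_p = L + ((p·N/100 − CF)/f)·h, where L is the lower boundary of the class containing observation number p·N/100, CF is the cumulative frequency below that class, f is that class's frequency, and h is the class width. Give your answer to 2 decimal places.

N = 114; target position k = 50/100 · 114 = 57.
Cumulative frequencies: 21, 36, 52, 80, 86, 114.
Observation 57 falls in the class 275 – <300.
L = 275, CF = 52, f = 28, h = 25.
P50 = 275 + ((57 − 52)/28)·25 = 275 + 4.46429 = 279.464.

279.46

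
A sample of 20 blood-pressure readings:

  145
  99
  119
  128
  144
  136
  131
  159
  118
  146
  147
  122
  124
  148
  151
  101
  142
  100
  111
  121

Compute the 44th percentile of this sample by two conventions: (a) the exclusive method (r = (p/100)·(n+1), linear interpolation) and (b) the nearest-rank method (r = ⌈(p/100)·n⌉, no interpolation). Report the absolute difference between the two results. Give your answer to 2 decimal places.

0.96

Sorted: 99, 100, 101, 111, 118, 119, 121, 122, 124, 128, 131, 136, 142, 144, 145, 146, 147, 148, 151, 159.
n = 20.
(a) r = 9.24; between ranks 9 (124) and 10 (128): 124.96.
(b) the nearest-rank method: rank 9 → 124.
|124.96 − 124| = 0.96.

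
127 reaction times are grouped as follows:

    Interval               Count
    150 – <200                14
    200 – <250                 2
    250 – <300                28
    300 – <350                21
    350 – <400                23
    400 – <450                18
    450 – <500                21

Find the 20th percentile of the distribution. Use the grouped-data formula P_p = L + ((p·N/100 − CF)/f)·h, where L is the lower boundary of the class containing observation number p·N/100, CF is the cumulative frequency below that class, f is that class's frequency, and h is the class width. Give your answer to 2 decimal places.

266.79

N = 127; target position k = 20/100 · 127 = 25.4.
Cumulative frequencies: 14, 16, 44, 65, 88, 106, 127.
Observation 25.4 falls in the class 250 – <300.
L = 250, CF = 16, f = 28, h = 50.
P20 = 250 + ((25.4 − 16)/28)·50 = 250 + 16.7857 = 266.786.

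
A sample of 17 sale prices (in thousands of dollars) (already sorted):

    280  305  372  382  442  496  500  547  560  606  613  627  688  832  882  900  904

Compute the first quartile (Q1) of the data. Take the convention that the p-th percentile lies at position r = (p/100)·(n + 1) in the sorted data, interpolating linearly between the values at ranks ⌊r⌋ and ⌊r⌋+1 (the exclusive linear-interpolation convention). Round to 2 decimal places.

n = 17.
r = (25/100)·(17 + 1) = 4.5.
Rank 4 is 382 and rank 5 is 442.
Interpolate: 382 + 0.5·(442 − 382) = 382 + 0.5·60 = 412.

412.00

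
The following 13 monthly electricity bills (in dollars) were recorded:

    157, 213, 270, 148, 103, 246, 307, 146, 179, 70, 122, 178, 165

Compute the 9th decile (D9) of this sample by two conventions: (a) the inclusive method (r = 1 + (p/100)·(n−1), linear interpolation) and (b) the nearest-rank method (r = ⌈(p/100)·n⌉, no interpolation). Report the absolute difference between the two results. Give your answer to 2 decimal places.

Sorted: 70, 103, 122, 146, 148, 157, 165, 178, 179, 213, 246, 270, 307.
n = 13.
(a) r = 11.8; between ranks 11 (246) and 12 (270): 265.2.
(b) the nearest-rank method: rank 12 → 270.
|265.2 − 270| = 4.8.

4.80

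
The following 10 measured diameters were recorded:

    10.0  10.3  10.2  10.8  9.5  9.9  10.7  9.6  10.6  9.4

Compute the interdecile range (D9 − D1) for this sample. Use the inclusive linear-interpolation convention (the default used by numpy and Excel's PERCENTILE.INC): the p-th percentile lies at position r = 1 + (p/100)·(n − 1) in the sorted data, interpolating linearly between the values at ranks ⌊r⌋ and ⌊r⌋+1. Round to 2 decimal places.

1.22

Sorted: 9.4, 9.5, 9.6, 9.9, 10.0, 10.2, 10.3, 10.6, 10.7, 10.8.
n = 10.
P10: r = 1.9; ranks 1–2 are 9.4, 9.5; interpolating gives 9.49.
P90: r = 9.1; ranks 9–10 are 10.7, 10.8; interpolating gives 10.71.
Difference: 10.71 − 9.49 = 1.22.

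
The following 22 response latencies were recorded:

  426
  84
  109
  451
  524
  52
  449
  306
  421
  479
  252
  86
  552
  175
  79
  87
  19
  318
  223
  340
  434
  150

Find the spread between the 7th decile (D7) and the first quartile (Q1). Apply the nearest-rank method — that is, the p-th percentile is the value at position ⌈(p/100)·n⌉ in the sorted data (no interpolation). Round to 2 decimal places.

Sorted: 19, 52, 79, 84, 86, 87, 109, 150, 175, 223, 252, 306, 318, 340, 421, 426, 434, 449, 451, 479, 524, 552.
n = 22.
P25: rank ⌈25/100·22⌉ = 6 → 87.
P70: rank ⌈70/100·22⌉ = 16 → 426.
Difference: 426 − 87 = 339.

339.00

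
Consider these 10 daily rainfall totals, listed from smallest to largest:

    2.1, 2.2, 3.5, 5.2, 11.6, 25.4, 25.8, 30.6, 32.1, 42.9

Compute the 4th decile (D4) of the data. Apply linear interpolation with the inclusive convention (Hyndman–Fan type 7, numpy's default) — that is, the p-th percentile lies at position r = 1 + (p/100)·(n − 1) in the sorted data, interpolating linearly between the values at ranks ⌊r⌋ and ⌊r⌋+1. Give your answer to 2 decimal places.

9.04

n = 10.
r = 1 + (40/100)·(10 − 1) = 1 + 3.6 = 4.6.
Rank 4 is 5.2 and rank 5 is 11.6.
Interpolate: 5.2 + 0.6·(11.6 − 5.2) = 5.2 + 0.6·6.4 = 9.04.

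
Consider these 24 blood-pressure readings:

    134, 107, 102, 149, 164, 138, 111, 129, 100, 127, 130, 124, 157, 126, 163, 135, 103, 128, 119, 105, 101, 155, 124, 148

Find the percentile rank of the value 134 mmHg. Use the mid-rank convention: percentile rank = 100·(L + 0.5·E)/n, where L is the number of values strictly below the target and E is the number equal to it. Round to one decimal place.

64.6

Sorted: 100, 101, 102, 103, 105, 107, 111, 119, 124, 124, 126, 127, 128, 129, 130, 134, 135, 138, 148, 149, 155, 157, 163, 164.
Count below 134: L = 15; count equal: E = 1; n = 24.
Percentile rank = 100·(15 + 0.5·1)/24 = 100·15.5/24 = 64.58.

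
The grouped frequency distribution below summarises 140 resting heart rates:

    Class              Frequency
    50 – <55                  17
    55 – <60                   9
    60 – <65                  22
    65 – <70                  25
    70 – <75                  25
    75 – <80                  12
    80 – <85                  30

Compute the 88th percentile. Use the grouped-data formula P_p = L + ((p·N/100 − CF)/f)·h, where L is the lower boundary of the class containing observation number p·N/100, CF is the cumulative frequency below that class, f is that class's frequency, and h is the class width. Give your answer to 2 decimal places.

N = 140; target position k = 88/100 · 140 = 123.2.
Cumulative frequencies: 17, 26, 48, 73, 98, 110, 140.
Observation 123.2 falls in the class 80 – <85.
L = 80, CF = 110, f = 30, h = 5.
P88 = 80 + ((123.2 − 110)/30)·5 = 80 + 2.2 = 82.2.

82.20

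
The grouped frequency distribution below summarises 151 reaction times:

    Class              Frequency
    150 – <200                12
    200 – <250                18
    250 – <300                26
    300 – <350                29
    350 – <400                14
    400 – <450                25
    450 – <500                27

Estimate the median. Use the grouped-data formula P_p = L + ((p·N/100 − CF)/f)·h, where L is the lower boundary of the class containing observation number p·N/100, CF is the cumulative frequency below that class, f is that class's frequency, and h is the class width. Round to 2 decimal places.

333.62

N = 151; target position k = 50/100 · 151 = 75.5.
Cumulative frequencies: 12, 30, 56, 85, 99, 124, 151.
Observation 75.5 falls in the class 300 – <350.
L = 300, CF = 56, f = 29, h = 50.
P50 = 300 + ((75.5 − 56)/29)·50 = 300 + 33.6207 = 333.621.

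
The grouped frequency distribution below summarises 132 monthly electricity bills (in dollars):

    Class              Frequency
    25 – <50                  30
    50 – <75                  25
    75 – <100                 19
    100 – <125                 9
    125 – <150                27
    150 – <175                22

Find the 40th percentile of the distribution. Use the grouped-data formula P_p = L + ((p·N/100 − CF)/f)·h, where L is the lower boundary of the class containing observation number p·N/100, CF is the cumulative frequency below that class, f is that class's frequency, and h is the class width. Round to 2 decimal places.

72.80

N = 132; target position k = 40/100 · 132 = 52.8.
Cumulative frequencies: 30, 55, 74, 83, 110, 132.
Observation 52.8 falls in the class 50 – <75.
L = 50, CF = 30, f = 25, h = 25.
P40 = 50 + ((52.8 − 30)/25)·25 = 50 + 22.8 = 72.8.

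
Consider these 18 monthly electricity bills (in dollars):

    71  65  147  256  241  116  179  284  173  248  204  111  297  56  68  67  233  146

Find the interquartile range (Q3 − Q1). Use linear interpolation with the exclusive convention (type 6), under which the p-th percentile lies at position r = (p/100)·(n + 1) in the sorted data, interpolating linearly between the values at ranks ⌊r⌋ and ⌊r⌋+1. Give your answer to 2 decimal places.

172.50

Sorted: 56, 65, 67, 68, 71, 111, 116, 146, 147, 173, 179, 204, 233, 241, 248, 256, 284, 297.
n = 18.
P25: r = 4.75; ranks 4–5 are 68, 71; interpolating gives 70.25.
P75: r = 14.25; ranks 14–15 are 241, 248; interpolating gives 242.75.
Difference: 242.75 − 70.25 = 172.5.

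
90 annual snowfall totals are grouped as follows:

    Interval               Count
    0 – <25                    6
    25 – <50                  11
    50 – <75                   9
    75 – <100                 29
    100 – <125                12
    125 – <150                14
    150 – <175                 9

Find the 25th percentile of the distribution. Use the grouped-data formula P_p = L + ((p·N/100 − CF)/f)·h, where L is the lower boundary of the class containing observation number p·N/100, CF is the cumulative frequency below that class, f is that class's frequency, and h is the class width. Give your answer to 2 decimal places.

65.28

N = 90; target position k = 25/100 · 90 = 22.5.
Cumulative frequencies: 6, 17, 26, 55, 67, 81, 90.
Observation 22.5 falls in the class 50 – <75.
L = 50, CF = 17, f = 9, h = 25.
P25 = 50 + ((22.5 − 17)/9)·25 = 50 + 15.2778 = 65.2778.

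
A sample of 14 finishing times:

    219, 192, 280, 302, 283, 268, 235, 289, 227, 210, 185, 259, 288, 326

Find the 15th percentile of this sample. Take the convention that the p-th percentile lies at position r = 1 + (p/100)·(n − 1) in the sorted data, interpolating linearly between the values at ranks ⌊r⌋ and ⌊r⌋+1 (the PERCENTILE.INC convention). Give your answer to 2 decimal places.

Sorted: 185, 192, 210, 219, 227, 235, 259, 268, 280, 283, 288, 289, 302, 326.
n = 14.
r = 1 + (15/100)·(14 − 1) = 1 + 1.95 = 2.95.
Rank 2 is 192 and rank 3 is 210.
Interpolate: 192 + 0.95·(210 − 192) = 192 + 0.95·18 = 209.1.

209.10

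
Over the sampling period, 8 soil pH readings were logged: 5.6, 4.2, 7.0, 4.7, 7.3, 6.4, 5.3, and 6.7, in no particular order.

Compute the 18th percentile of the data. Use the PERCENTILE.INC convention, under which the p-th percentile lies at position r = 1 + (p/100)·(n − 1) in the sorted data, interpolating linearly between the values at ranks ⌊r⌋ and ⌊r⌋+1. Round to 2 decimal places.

Sorted: 4.2, 4.7, 5.3, 5.6, 6.4, 6.7, 7.0, 7.3.
n = 8.
r = 1 + (18/100)·(8 − 1) = 1 + 1.26 = 2.26.
Rank 2 is 4.7 and rank 3 is 5.3.
Interpolate: 4.7 + 0.26·(5.3 − 4.7) = 4.7 + 0.26·0.6 = 4.856.

4.86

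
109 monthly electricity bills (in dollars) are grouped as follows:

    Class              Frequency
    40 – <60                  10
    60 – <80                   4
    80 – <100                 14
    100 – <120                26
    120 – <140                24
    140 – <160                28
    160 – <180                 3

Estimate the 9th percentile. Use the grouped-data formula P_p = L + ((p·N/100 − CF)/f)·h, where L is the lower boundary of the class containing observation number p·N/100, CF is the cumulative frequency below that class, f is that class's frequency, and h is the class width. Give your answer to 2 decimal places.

N = 109; target position k = 9/100 · 109 = 9.81.
Cumulative frequencies: 10, 14, 28, 54, 78, 106, 109.
Observation 9.81 falls in the class 40 – <60.
L = 40, CF = 0, f = 10, h = 20.
P9 = 40 + ((9.81 − 0)/10)·20 = 40 + 19.62 = 59.62.

59.62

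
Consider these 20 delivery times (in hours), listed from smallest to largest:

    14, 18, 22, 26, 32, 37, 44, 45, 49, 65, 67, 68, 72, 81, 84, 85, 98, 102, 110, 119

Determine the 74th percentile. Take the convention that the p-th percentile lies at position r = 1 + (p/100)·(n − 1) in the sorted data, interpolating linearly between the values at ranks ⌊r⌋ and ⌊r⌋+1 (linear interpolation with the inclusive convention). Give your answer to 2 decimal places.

84.06

n = 20.
r = 1 + (74/100)·(20 − 1) = 1 + 14.06 = 15.06.
Rank 15 is 84 and rank 16 is 85.
Interpolate: 84 + 0.06·(85 − 84) = 84 + 0.06·1 = 84.06.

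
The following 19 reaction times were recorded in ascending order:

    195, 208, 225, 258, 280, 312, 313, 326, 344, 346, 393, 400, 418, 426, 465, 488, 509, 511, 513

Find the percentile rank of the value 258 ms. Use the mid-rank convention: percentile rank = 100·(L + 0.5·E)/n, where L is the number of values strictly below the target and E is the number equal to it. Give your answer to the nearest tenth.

18.4

Count below 258: L = 3; count equal: E = 1; n = 19.
Percentile rank = 100·(3 + 0.5·1)/19 = 100·3.5/19 = 18.42.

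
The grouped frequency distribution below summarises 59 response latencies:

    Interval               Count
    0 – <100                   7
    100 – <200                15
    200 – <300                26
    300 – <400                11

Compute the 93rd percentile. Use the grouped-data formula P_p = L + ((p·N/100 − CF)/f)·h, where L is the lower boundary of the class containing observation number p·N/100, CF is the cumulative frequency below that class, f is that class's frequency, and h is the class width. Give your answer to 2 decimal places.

362.45

N = 59; target position k = 93/100 · 59 = 54.87.
Cumulative frequencies: 7, 22, 48, 59.
Observation 54.87 falls in the class 300 – <400.
L = 300, CF = 48, f = 11, h = 100.
P93 = 300 + ((54.87 − 48)/11)·100 = 300 + 62.4545 = 362.455.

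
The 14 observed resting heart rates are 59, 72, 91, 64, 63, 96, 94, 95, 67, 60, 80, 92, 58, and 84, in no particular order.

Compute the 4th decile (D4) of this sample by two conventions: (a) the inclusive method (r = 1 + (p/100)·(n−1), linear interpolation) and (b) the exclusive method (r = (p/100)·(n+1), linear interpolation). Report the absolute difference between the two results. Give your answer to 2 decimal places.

Sorted: 58, 59, 60, 63, 64, 67, 72, 80, 84, 91, 92, 94, 95, 96.
n = 14.
(a) r = 6.2; between ranks 6 (67) and 7 (72): 68.
(b) r = 6 → value at rank 6 = 67.
|68 − 67| = 1.

1.00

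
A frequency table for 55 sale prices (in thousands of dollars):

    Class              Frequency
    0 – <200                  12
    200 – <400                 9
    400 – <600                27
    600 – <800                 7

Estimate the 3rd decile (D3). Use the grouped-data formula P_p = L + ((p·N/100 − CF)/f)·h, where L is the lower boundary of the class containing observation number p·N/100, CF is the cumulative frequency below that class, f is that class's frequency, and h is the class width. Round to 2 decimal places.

N = 55; target position k = 30/100 · 55 = 16.5.
Cumulative frequencies: 12, 21, 48, 55.
Observation 16.5 falls in the class 200 – <400.
L = 200, CF = 12, f = 9, h = 200.
P30 = 200 + ((16.5 − 12)/9)·200 = 200 + 100 = 300.

300.00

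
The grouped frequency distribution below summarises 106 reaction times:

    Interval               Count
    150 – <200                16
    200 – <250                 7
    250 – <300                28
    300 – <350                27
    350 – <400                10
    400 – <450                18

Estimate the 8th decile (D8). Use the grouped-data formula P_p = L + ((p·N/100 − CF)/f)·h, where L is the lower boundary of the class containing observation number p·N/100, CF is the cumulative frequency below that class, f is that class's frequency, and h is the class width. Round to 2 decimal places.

N = 106; target position k = 80/100 · 106 = 84.8.
Cumulative frequencies: 16, 23, 51, 78, 88, 106.
Observation 84.8 falls in the class 350 – <400.
L = 350, CF = 78, f = 10, h = 50.
P80 = 350 + ((84.8 − 78)/10)·50 = 350 + 34 = 384.

384.00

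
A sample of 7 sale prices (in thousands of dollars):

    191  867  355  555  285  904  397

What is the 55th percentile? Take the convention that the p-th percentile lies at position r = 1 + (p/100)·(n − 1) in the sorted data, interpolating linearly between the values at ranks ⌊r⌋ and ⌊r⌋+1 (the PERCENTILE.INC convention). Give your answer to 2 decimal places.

444.40

Sorted: 191, 285, 355, 397, 555, 867, 904.
n = 7.
r = 1 + (55/100)·(7 − 1) = 1 + 3.3 = 4.3.
Rank 4 is 397 and rank 5 is 555.
Interpolate: 397 + 0.3·(555 − 397) = 397 + 0.3·158 = 444.4.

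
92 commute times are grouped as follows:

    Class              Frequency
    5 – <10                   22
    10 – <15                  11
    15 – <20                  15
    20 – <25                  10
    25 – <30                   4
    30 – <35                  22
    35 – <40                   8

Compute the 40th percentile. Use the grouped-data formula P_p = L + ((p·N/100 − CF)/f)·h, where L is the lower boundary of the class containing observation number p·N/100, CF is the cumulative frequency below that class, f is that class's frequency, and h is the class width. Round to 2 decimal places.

16.27

N = 92; target position k = 40/100 · 92 = 36.8.
Cumulative frequencies: 22, 33, 48, 58, 62, 84, 92.
Observation 36.8 falls in the class 15 – <20.
L = 15, CF = 33, f = 15, h = 5.
P40 = 15 + ((36.8 − 33)/15)·5 = 15 + 1.26667 = 16.2667.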